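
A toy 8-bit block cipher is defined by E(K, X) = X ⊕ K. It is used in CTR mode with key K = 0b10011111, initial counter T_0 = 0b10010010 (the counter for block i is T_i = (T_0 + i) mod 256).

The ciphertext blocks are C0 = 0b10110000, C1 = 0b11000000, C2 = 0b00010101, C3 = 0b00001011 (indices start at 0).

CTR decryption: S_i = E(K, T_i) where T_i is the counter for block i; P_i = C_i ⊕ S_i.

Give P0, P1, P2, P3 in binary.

P0 = 0b10111101, P1 = 0b11001100, P2 = 0b00011110, P3 = 0b00000001

P0: T = 0b10010010, S = E(K, T) = 0b00001101; 0b10110000 ⊕ 0b00001101 = 0b10111101.
P1: T = 0b10010011, S = E(K, T) = 0b00001100; 0b11000000 ⊕ 0b00001100 = 0b11001100.
P2: T = 0b10010100, S = E(K, T) = 0b00001011; 0b00010101 ⊕ 0b00001011 = 0b00011110.
P3: T = 0b10010101, S = E(K, T) = 0b00001010; 0b00001011 ⊕ 0b00001010 = 0b00000001.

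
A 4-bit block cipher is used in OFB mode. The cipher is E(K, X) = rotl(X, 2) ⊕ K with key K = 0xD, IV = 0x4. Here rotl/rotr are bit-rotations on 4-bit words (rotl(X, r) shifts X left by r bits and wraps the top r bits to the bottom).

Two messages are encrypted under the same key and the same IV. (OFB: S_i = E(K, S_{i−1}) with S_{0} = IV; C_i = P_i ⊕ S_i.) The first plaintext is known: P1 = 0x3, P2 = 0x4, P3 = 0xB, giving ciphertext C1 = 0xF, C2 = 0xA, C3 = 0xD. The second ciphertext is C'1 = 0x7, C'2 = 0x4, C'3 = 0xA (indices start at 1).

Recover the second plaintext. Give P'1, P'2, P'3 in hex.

P'1 = 0xB, P'2 = 0xA, P'3 = 0xC

In OFB with a reused IV, both messages share the same keystream S_i, so C_i ⊕ C'_i = P_i ⊕ P'_i and thus P'_i = P_i ⊕ C_i ⊕ C'_i.
P'1: 0x3 ⊕ 0xF ⊕ 0x7 = 0xB.
P'2: 0x4 ⊕ 0xA ⊕ 0x4 = 0xA.
P'3: 0xB ⊕ 0xD ⊕ 0xA = 0xC.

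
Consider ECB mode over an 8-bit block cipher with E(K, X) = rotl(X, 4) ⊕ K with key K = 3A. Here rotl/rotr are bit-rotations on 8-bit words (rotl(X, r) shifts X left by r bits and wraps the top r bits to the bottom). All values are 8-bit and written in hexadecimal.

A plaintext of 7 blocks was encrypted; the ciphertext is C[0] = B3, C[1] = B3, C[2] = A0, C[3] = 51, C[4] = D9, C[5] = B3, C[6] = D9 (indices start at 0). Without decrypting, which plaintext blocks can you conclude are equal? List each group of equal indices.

P[0] = P[1] = P[5]; P[4] = P[6]

ECB encrypts each block independently with the same key, so equal ciphertext blocks imply equal plaintext blocks.
C[0] = C[1] = C[5] = B3, so P[0] = P[1] = P[5].
C[4] = C[6] = D9, so P[4] = P[6].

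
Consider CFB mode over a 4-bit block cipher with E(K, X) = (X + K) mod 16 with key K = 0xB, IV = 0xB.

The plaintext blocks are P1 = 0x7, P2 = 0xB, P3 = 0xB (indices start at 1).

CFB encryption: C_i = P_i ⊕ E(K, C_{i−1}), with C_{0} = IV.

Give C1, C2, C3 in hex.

C1: E(K, 0xB) = 0x6; 0x7 ⊕ 0x6 = 0x1.
C2: E(K, 0x1) = 0xC; 0xB ⊕ 0xC = 0x7.
C3: E(K, 0x7) = 0x2; 0xB ⊕ 0x2 = 0x9.

C1 = 0x1, C2 = 0x7, C3 = 0x9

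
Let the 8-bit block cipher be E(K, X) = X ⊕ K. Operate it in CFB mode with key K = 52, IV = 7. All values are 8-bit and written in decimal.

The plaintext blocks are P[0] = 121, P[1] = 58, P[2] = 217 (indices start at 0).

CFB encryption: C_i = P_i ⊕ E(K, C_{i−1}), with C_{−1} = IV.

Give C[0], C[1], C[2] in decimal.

C[0] = 74, C[1] = 68, C[2] = 169

C[0]: E(K, 7) = 51; 121 ⊕ 51 = 74.
C[1]: E(K, 74) = 126; 58 ⊕ 126 = 68.
C[2]: E(K, 68) = 112; 217 ⊕ 112 = 169.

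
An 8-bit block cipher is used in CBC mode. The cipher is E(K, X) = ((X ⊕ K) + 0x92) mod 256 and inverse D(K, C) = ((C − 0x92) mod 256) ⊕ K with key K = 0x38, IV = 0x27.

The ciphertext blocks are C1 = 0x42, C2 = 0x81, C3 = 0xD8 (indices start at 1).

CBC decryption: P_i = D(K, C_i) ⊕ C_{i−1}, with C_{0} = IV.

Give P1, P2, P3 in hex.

P1 = 0xAF, P2 = 0x95, P3 = 0xFF

P1: D(K, 0x42) = 0x88; 0x88 ⊕ 0x27 = 0xAF.
P2: D(K, 0x81) = 0xD7; 0xD7 ⊕ 0x42 = 0x95.
P3: D(K, 0xD8) = 0x7E; 0x7E ⊕ 0x81 = 0xFF.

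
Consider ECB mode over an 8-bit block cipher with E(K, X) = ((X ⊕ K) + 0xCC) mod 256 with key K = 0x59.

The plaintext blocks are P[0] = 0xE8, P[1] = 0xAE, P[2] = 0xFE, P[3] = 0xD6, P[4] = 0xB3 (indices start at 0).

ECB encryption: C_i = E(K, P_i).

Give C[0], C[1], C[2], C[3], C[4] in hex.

C[0]: E(K, 0xE8) = 0x7D.
C[1]: E(K, 0xAE) = 0xC3.
C[2]: E(K, 0xFE) = 0x73.
C[3]: E(K, 0xD6) = 0x5B.
C[4]: E(K, 0xB3) = 0xB6.

C[0] = 0x7D, C[1] = 0xC3, C[2] = 0x73, C[3] = 0x5B, C[4] = 0xB6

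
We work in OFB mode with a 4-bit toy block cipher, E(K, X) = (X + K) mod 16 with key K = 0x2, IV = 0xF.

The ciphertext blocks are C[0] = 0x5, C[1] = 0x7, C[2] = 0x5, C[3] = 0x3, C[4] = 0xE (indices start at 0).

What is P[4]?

P[4] = 0x7

OFB decryption: S_i = E(K, S_{i−1}) with S_{−1} = IV; P_i = C_i ⊕ S_i.
P[0]: S = E(K, 0xF) = 0x1; 0x5 ⊕ 0x1 = 0x4.
P[1]: S = E(K, 0x1) = 0x3; 0x7 ⊕ 0x3 = 0x4.
P[2]: S = E(K, 0x3) = 0x5; 0x5 ⊕ 0x5 = 0x0.
P[3]: S = E(K, 0x5) = 0x7; 0x3 ⊕ 0x7 = 0x4.
P[4]: S = E(K, 0x7) = 0x9; 0xE ⊕ 0x9 = 0x7.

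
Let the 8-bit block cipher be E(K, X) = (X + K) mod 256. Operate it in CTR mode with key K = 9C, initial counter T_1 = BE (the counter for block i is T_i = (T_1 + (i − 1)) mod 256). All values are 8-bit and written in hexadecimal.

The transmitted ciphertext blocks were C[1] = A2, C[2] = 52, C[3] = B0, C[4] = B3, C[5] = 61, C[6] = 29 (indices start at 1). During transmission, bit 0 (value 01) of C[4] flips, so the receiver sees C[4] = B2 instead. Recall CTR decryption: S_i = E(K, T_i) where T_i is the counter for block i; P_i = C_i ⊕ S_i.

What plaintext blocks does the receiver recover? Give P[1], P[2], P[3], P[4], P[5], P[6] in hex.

Only C[4] changed, to B2. In CTR, a change in C_i flips the same bit in P_i only; the keystream is unaffected. Decrypting the received ciphertext:
P[1]: T = BE, S = E(K, T) = 5A; A2 ⊕ 5A = F8.
P[2]: T = BF, S = E(K, T) = 5B; 52 ⊕ 5B = 09.
P[3]: T = C0, S = E(K, T) = 5C; B0 ⊕ 5C = EC.
P[4]: T = C1, S = E(K, T) = 5D; B2 ⊕ 5D = EF.
P[5]: T = C2, S = E(K, T) = 5E; 61 ⊕ 5E = 3F.
P[6]: T = C3, S = E(K, T) = 5F; 29 ⊕ 5F = 76.
Blocks that differ from the original plaintext: P[4].

P[1] = F8, P[2] = 09, P[3] = EC, P[4] = EF, P[5] = 3F, P[6] = 76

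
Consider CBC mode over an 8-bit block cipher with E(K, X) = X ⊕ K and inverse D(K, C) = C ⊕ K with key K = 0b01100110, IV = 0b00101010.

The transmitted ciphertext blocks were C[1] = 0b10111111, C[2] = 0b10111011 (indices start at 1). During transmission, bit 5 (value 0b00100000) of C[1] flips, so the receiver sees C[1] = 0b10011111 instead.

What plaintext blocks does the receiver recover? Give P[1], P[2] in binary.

CBC decryption: P_i = D(K, C_i) ⊕ C_{i−1}, with C_{0} = IV.
Only C[1] changed, to 0b10011111. In CBC, a change in C_i garbles P_i and flips the same bit in P_{i+1}. Decrypting the received ciphertext:
P[1]: D(K, 0b10011111) = 0b11111001; 0b11111001 ⊕ 0b00101010 = 0b11010011.
P[2]: D(K, 0b10111011) = 0b11011101; 0b11011101 ⊕ 0b10011111 = 0b01000010.
Blocks that differ from the original plaintext: P[1], P[2].

P[1] = 0b11010011, P[2] = 0b01000010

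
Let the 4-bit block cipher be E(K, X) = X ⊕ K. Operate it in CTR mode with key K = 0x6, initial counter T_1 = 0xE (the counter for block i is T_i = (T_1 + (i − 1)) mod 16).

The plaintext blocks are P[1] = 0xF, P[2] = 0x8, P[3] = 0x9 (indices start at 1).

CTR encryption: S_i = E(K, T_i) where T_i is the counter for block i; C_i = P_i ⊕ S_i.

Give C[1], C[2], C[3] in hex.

C[1] = 0x7, C[2] = 0x1, C[3] = 0xF

C[1]: T = 0xE, S = E(K, T) = 0x8; 0xF ⊕ 0x8 = 0x7.
C[2]: T = 0xF, S = E(K, T) = 0x9; 0x8 ⊕ 0x9 = 0x1.
C[3]: T = 0x0, S = E(K, T) = 0x6; 0x9 ⊕ 0x6 = 0xF.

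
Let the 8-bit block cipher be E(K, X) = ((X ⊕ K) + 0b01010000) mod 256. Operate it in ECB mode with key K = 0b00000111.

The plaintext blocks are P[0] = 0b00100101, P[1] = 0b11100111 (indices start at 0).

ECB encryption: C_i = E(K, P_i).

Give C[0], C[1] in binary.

C[0]: E(K, 0b00100101) = 0b01110010.
C[1]: E(K, 0b11100111) = 0b00110000.

C[0] = 0b01110010, C[1] = 0b00110000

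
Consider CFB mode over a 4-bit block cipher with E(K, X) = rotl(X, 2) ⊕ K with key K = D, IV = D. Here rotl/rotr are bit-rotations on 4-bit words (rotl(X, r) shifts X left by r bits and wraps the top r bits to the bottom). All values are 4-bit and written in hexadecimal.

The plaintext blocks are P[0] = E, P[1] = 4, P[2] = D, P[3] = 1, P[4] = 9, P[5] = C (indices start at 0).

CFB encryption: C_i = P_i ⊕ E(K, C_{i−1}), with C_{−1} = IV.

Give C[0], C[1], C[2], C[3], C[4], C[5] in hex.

C[0] = 4, C[1] = 8, C[2] = 2, C[3] = 4, C[4] = 5, C[5] = 4

C[0]: E(K, D) = A; E ⊕ A = 4.
C[1]: E(K, 4) = C; 4 ⊕ C = 8.
C[2]: E(K, 8) = F; D ⊕ F = 2.
C[3]: E(K, 2) = 5; 1 ⊕ 5 = 4.
C[4]: E(K, 4) = C; 9 ⊕ C = 5.
C[5]: E(K, 5) = 8; C ⊕ 8 = 4.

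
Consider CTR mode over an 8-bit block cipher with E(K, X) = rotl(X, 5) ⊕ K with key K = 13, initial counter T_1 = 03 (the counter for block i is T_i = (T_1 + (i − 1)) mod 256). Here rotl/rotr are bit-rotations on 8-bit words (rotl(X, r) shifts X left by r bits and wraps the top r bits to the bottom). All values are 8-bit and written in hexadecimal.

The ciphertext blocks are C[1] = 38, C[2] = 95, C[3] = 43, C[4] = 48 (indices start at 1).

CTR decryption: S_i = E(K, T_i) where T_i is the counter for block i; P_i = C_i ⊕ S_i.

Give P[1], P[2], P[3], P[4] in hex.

P[1] = 4B, P[2] = 06, P[3] = F0, P[4] = 9B

P[1]: T = 03, S = E(K, T) = 73; 38 ⊕ 73 = 4B.
P[2]: T = 04, S = E(K, T) = 93; 95 ⊕ 93 = 06.
P[3]: T = 05, S = E(K, T) = B3; 43 ⊕ B3 = F0.
P[4]: T = 06, S = E(K, T) = D3; 48 ⊕ D3 = 9B.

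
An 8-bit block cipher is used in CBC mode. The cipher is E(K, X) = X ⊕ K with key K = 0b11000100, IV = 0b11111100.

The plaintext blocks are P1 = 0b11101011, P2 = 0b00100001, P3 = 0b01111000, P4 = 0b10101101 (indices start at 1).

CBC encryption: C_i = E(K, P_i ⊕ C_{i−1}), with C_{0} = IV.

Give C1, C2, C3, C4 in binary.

C1: P1 ⊕ 0b11111100 = 0b00010111; E(K, 0b00010111) = 0b11010011.
C2: P2 ⊕ 0b11010011 = 0b11110010; E(K, 0b11110010) = 0b00110110.
C3: P3 ⊕ 0b00110110 = 0b01001110; E(K, 0b01001110) = 0b10001010.
C4: P4 ⊕ 0b10001010 = 0b00100111; E(K, 0b00100111) = 0b11100011.

C1 = 0b11010011, C2 = 0b00110110, C3 = 0b10001010, C4 = 0b11100011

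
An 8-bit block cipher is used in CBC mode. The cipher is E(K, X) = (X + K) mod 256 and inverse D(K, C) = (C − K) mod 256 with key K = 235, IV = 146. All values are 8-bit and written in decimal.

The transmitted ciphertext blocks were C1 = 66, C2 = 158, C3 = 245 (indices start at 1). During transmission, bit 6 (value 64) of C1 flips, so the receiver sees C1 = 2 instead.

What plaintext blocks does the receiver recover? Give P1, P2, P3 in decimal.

CBC decryption: P_i = D(K, C_i) ⊕ C_{i−1}, with C_{0} = IV.
Only C1 changed, to 2. In CBC, a change in C_i garbles P_i and flips the same bit in P_{i+1}. Decrypting the received ciphertext:
P1: D(K, 2) = 23; 23 ⊕ 146 = 133.
P2: D(K, 158) = 179; 179 ⊕ 2 = 177.
P3: D(K, 245) = 10; 10 ⊕ 158 = 148.
Blocks that differ from the original plaintext: P1, P2.

P1 = 133, P2 = 177, P3 = 148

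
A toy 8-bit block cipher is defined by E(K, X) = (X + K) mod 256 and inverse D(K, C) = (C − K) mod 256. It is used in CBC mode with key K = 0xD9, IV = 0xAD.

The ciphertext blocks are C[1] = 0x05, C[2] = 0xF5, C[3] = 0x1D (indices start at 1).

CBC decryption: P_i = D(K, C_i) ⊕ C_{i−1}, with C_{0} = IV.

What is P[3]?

P[3]: D(K, 0x1D) = 0x44; 0x44 ⊕ 0xF5 = 0xB1.

P[3] = 0xB1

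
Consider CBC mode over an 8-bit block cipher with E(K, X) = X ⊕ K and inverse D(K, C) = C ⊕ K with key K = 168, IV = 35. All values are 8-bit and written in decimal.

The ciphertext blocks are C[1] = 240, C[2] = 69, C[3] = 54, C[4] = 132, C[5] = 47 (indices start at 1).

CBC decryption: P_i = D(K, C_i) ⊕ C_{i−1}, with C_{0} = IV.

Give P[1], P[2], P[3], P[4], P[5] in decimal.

P[1]: D(K, 240) = 88; 88 ⊕ 35 = 123.
P[2]: D(K, 69) = 237; 237 ⊕ 240 = 29.
P[3]: D(K, 54) = 158; 158 ⊕ 69 = 219.
P[4]: D(K, 132) = 44; 44 ⊕ 54 = 26.
P[5]: D(K, 47) = 135; 135 ⊕ 132 = 3.

P[1] = 123, P[2] = 29, P[3] = 219, P[4] = 26, P[5] = 3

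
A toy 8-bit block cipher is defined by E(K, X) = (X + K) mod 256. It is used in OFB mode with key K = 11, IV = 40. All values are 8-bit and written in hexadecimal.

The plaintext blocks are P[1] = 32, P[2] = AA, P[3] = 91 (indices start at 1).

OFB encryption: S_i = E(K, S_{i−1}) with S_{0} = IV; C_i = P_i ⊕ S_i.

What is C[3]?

C[3] = E2

C[1]: S = E(K, 40) = 51; 32 ⊕ 51 = 63.
C[2]: S = E(K, 51) = 62; AA ⊕ 62 = C8.
C[3]: S = E(K, 62) = 73; 91 ⊕ 73 = E2.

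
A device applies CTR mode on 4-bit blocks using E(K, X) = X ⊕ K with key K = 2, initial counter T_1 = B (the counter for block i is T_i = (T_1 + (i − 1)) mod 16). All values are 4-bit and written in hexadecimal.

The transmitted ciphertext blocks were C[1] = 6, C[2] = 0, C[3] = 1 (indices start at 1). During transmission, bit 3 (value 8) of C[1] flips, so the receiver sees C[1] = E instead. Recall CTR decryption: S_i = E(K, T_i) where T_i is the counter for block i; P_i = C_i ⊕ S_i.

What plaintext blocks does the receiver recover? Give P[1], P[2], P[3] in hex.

Only C[1] changed, to E. In CTR, a change in C_i flips the same bit in P_i only; the keystream is unaffected. Decrypting the received ciphertext:
P[1]: T = B, S = E(K, T) = 9; E ⊕ 9 = 7.
P[2]: T = C, S = E(K, T) = E; 0 ⊕ E = E.
P[3]: T = D, S = E(K, T) = F; 1 ⊕ F = E.
Blocks that differ from the original plaintext: P[1].

P[1] = 7, P[2] = E, P[3] = E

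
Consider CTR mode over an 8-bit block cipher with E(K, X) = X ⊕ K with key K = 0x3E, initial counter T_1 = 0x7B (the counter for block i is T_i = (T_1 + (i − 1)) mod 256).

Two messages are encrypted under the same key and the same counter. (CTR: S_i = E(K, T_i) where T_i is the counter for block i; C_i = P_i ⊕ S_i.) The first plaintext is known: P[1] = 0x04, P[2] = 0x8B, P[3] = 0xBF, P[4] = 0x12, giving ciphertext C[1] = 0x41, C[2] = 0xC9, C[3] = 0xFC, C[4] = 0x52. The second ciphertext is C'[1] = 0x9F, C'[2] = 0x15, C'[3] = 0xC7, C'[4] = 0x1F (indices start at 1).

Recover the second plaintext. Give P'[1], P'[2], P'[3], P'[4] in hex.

In CTR with a reused counter, both messages share the same keystream S_i, so C_i ⊕ C'_i = P_i ⊕ P'_i and thus P'_i = P_i ⊕ C_i ⊕ C'_i.
P'[1]: 0x04 ⊕ 0x41 ⊕ 0x9F = 0xDA.
P'[2]: 0x8B ⊕ 0xC9 ⊕ 0x15 = 0x57.
P'[3]: 0xBF ⊕ 0xFC ⊕ 0xC7 = 0x84.
P'[4]: 0x12 ⊕ 0x52 ⊕ 0x1F = 0x5F.

P'[1] = 0xDA, P'[2] = 0x57, P'[3] = 0x84, P'[4] = 0x5F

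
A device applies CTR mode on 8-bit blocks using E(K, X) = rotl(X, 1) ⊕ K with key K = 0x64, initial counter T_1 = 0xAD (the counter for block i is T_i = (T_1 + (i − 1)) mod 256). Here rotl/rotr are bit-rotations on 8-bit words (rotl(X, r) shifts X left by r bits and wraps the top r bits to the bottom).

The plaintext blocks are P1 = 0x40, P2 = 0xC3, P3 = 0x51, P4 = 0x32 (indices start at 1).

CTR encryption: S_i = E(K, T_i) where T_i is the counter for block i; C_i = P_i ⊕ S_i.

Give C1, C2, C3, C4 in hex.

C1 = 0x7F, C2 = 0xFA, C3 = 0x6A, C4 = 0x37

C1: T = 0xAD, S = E(K, T) = 0x3F; 0x40 ⊕ 0x3F = 0x7F.
C2: T = 0xAE, S = E(K, T) = 0x39; 0xC3 ⊕ 0x39 = 0xFA.
C3: T = 0xAF, S = E(K, T) = 0x3B; 0x51 ⊕ 0x3B = 0x6A.
C4: T = 0xB0, S = E(K, T) = 0x05; 0x32 ⊕ 0x05 = 0x37.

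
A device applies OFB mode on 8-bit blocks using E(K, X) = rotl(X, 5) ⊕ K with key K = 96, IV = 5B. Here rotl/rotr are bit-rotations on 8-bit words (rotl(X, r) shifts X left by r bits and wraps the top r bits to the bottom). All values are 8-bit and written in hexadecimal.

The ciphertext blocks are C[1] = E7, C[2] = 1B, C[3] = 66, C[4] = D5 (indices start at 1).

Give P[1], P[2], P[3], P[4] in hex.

P[1] = 1A, P[2] = 32, P[3] = D5, P[4] = 35

OFB decryption: S_i = E(K, S_{i−1}) with S_{0} = IV; P_i = C_i ⊕ S_i.
P[1]: S = E(K, 5B) = FD; E7 ⊕ FD = 1A.
P[2]: S = E(K, FD) = 29; 1B ⊕ 29 = 32.
P[3]: S = E(K, 29) = B3; 66 ⊕ B3 = D5.
P[4]: S = E(K, B3) = E0; D5 ⊕ E0 = 35.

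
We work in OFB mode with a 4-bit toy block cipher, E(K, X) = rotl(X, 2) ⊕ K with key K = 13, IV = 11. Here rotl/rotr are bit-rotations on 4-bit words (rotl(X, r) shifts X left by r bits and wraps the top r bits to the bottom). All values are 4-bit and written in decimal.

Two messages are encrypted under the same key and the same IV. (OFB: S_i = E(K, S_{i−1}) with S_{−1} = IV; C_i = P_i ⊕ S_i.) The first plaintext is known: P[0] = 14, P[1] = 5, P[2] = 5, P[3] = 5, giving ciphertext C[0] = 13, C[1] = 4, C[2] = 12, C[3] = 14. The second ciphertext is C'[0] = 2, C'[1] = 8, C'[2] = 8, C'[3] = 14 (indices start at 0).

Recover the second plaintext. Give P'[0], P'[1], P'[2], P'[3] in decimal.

P'[0] = 1, P'[1] = 9, P'[2] = 1, P'[3] = 5

In OFB with a reused IV, both messages share the same keystream S_i, so C_i ⊕ C'_i = P_i ⊕ P'_i and thus P'_i = P_i ⊕ C_i ⊕ C'_i.
P'[0]: 14 ⊕ 13 ⊕ 2 = 1.
P'[1]: 5 ⊕ 4 ⊕ 8 = 9.
P'[2]: 5 ⊕ 12 ⊕ 8 = 1.
P'[3]: 5 ⊕ 14 ⊕ 14 = 5.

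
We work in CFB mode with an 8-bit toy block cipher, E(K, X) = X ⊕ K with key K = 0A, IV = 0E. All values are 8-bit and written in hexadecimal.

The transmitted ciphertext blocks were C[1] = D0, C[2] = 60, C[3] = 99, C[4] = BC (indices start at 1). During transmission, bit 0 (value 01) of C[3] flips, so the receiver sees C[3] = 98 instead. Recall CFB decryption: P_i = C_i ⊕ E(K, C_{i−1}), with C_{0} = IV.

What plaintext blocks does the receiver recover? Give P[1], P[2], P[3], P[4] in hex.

Only C[3] changed, to 98. In CFB, a change in C_i flips the same bit in P_i and garbles P_{i+1}. Decrypting the received ciphertext:
P[1]: E(K, 0E) = 04; D0 ⊕ 04 = D4.
P[2]: E(K, D0) = DA; 60 ⊕ DA = BA.
P[3]: E(K, 60) = 6A; 98 ⊕ 6A = F2.
P[4]: E(K, 98) = 92; BC ⊕ 92 = 2E.
Blocks that differ from the original plaintext: P[3], P[4].

P[1] = D4, P[2] = BA, P[3] = F2, P[4] = 2E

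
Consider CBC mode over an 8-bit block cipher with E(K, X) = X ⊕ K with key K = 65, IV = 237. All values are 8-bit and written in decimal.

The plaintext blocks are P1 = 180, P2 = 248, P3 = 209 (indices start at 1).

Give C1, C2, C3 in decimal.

CBC encryption: C_i = E(K, P_i ⊕ C_{i−1}), with C_{0} = IV.
C1: P1 ⊕ 237 = 89; E(K, 89) = 24.
C2: P2 ⊕ 24 = 224; E(K, 224) = 161.
C3: P3 ⊕ 161 = 112; E(K, 112) = 49.

C1 = 24, C2 = 161, C3 = 49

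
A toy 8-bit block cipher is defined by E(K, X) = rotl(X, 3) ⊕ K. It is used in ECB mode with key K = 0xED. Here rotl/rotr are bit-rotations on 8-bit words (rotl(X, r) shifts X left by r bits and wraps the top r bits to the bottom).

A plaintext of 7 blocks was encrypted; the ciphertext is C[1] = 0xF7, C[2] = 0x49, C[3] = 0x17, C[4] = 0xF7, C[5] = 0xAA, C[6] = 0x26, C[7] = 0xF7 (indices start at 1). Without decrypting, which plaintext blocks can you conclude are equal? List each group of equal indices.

ECB encrypts each block independently with the same key, so equal ciphertext blocks imply equal plaintext blocks.
C[1] = C[4] = C[7] = 0xF7, so P[1] = P[4] = P[7].

P[1] = P[4] = P[7]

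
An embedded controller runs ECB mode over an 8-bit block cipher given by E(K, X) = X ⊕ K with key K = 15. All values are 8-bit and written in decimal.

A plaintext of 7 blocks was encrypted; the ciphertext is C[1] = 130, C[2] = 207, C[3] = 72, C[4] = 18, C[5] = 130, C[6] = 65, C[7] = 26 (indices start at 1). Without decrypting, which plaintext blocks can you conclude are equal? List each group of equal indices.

ECB encrypts each block independently with the same key, so equal ciphertext blocks imply equal plaintext blocks.
C[1] = C[5] = 130, so P[1] = P[5].

P[1] = P[5]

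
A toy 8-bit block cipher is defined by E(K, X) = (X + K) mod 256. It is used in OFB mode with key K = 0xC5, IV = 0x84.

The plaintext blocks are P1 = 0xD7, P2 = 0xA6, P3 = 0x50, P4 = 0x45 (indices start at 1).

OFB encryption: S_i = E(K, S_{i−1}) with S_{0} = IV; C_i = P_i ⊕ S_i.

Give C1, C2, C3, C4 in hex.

C1 = 0x9E, C2 = 0xA8, C3 = 0x83, C4 = 0xDD

C1: S = E(K, 0x84) = 0x49; 0xD7 ⊕ 0x49 = 0x9E.
C2: S = E(K, 0x49) = 0x0E; 0xA6 ⊕ 0x0E = 0xA8.
C3: S = E(K, 0x0E) = 0xD3; 0x50 ⊕ 0xD3 = 0x83.
C4: S = E(K, 0xD3) = 0x98; 0x45 ⊕ 0x98 = 0xDD.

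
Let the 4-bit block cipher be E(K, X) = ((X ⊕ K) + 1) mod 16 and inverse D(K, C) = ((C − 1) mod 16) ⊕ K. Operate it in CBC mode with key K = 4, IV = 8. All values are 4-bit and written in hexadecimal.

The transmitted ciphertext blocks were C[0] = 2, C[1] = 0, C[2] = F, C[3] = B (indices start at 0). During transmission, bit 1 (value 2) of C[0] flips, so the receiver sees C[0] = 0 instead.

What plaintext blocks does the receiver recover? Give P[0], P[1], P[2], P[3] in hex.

P[0] = 3, P[1] = B, P[2] = A, P[3] = 1

CBC decryption: P_i = D(K, C_i) ⊕ C_{i−1}, with C_{−1} = IV.
Only C[0] changed, to 0. In CBC, a change in C_i garbles P_i and flips the same bit in P_{i+1}. Decrypting the received ciphertext:
P[0]: D(K, 0) = B; B ⊕ 8 = 3.
P[1]: D(K, 0) = B; B ⊕ 0 = B.
P[2]: D(K, F) = A; A ⊕ 0 = A.
P[3]: D(K, B) = E; E ⊕ F = 1.
Blocks that differ from the original plaintext: P[0], P[1].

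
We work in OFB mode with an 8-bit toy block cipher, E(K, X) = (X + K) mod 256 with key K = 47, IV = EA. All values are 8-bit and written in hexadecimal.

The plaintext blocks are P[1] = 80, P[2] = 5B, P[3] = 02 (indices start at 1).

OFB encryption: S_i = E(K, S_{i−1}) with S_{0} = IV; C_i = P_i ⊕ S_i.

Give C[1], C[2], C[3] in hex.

C[1]: S = E(K, EA) = 31; 80 ⊕ 31 = B1.
C[2]: S = E(K, 31) = 78; 5B ⊕ 78 = 23.
C[3]: S = E(K, 78) = BF; 02 ⊕ BF = BD.

C[1] = B1, C[2] = 23, C[3] = BD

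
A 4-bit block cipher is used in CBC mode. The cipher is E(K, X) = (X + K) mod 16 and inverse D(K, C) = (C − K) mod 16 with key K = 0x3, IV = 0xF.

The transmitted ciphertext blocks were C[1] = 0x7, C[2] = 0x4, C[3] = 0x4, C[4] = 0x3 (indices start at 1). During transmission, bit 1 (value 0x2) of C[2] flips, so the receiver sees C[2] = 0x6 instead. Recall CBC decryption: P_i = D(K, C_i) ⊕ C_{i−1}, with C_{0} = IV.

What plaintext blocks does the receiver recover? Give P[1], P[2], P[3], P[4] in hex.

Only C[2] changed, to 0x6. In CBC, a change in C_i garbles P_i and flips the same bit in P_{i+1}. Decrypting the received ciphertext:
P[1]: D(K, 0x7) = 0x4; 0x4 ⊕ 0xF = 0xB.
P[2]: D(K, 0x6) = 0x3; 0x3 ⊕ 0x7 = 0x4.
P[3]: D(K, 0x4) = 0x1; 0x1 ⊕ 0x6 = 0x7.
P[4]: D(K, 0x3) = 0x0; 0x0 ⊕ 0x4 = 0x4.
Blocks that differ from the original plaintext: P[2], P[3].

P[1] = 0xB, P[2] = 0x4, P[3] = 0x7, P[4] = 0x4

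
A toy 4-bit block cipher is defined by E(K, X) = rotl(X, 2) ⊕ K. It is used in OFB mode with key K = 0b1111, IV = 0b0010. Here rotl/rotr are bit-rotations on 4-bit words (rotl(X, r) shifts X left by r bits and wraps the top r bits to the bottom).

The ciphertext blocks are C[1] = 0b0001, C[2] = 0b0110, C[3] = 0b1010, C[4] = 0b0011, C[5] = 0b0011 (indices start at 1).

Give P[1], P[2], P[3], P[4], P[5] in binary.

OFB decryption: S_i = E(K, S_{i−1}) with S_{0} = IV; P_i = C_i ⊕ S_i.
P[1]: S = E(K, 0b0010) = 0b0111; 0b0001 ⊕ 0b0111 = 0b0110.
P[2]: S = E(K, 0b0111) = 0b0010; 0b0110 ⊕ 0b0010 = 0b0100.
P[3]: S = E(K, 0b0010) = 0b0111; 0b1010 ⊕ 0b0111 = 0b1101.
P[4]: S = E(K, 0b0111) = 0b0010; 0b0011 ⊕ 0b0010 = 0b0001.
P[5]: S = E(K, 0b0010) = 0b0111; 0b0011 ⊕ 0b0111 = 0b0100.

P[1] = 0b0110, P[2] = 0b0100, P[3] = 0b1101, P[4] = 0b0001, P[5] = 0b0100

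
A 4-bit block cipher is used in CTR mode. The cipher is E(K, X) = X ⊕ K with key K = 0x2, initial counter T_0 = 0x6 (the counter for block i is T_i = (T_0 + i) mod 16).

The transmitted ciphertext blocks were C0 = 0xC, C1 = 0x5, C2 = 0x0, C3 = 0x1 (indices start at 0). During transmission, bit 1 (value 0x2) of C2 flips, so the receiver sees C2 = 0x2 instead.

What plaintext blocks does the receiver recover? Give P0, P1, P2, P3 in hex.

P0 = 0x8, P1 = 0x0, P2 = 0x8, P3 = 0xA

CTR decryption: S_i = E(K, T_i) where T_i is the counter for block i; P_i = C_i ⊕ S_i.
Only C2 changed, to 0x2. In CTR, a change in C_i flips the same bit in P_i only; the keystream is unaffected. Decrypting the received ciphertext:
P0: T = 0x6, S = E(K, T) = 0x4; 0xC ⊕ 0x4 = 0x8.
P1: T = 0x7, S = E(K, T) = 0x5; 0x5 ⊕ 0x5 = 0x0.
P2: T = 0x8, S = E(K, T) = 0xA; 0x2 ⊕ 0xA = 0x8.
P3: T = 0x9, S = E(K, T) = 0xB; 0x1 ⊕ 0xB = 0xA.
Blocks that differ from the original plaintext: P2.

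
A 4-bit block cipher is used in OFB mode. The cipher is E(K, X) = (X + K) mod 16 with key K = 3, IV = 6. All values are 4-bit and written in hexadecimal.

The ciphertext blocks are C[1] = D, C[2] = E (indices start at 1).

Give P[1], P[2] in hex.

OFB decryption: S_i = E(K, S_{i−1}) with S_{0} = IV; P_i = C_i ⊕ S_i.
P[1]: S = E(K, 6) = 9; D ⊕ 9 = 4.
P[2]: S = E(K, 9) = C; E ⊕ C = 2.

P[1] = 4, P[2] = 2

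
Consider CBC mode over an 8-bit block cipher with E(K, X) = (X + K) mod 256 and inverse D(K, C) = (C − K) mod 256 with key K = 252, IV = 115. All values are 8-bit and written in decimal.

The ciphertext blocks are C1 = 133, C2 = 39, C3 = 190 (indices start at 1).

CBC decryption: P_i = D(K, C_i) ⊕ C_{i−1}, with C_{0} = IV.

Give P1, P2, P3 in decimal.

P1 = 250, P2 = 174, P3 = 229

P1: D(K, 133) = 137; 137 ⊕ 115 = 250.
P2: D(K, 39) = 43; 43 ⊕ 133 = 174.
P3: D(K, 190) = 194; 194 ⊕ 39 = 229.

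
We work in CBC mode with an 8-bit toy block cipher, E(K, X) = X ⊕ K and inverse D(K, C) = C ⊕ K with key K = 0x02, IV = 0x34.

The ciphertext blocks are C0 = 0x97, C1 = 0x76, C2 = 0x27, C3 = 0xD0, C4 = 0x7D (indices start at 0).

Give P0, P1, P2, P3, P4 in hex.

P0 = 0xA1, P1 = 0xE3, P2 = 0x53, P3 = 0xF5, P4 = 0xAF

CBC decryption: P_i = D(K, C_i) ⊕ C_{i−1}, with C_{−1} = IV.
P0: D(K, 0x97) = 0x95; 0x95 ⊕ 0x34 = 0xA1.
P1: D(K, 0x76) = 0x74; 0x74 ⊕ 0x97 = 0xE3.
P2: D(K, 0x27) = 0x25; 0x25 ⊕ 0x76 = 0x53.
P3: D(K, 0xD0) = 0xD2; 0xD2 ⊕ 0x27 = 0xF5.
P4: D(K, 0x7D) = 0x7F; 0x7F ⊕ 0xD0 = 0xAF.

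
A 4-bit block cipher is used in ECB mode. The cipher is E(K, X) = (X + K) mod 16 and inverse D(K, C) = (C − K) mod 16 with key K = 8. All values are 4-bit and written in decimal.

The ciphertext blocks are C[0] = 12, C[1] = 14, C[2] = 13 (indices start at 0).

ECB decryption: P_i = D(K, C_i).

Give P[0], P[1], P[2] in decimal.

P[0]: D(K, 12) = 4.
P[1]: D(K, 14) = 6.
P[2]: D(K, 13) = 5.

P[0] = 4, P[1] = 6, P[2] = 5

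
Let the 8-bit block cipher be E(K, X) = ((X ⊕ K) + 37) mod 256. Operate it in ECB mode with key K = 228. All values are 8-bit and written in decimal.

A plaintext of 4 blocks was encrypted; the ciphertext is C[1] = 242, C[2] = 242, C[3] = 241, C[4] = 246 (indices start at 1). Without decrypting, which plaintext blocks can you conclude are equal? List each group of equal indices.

P[1] = P[2]

ECB encrypts each block independently with the same key, so equal ciphertext blocks imply equal plaintext blocks.
C[1] = C[2] = 242, so P[1] = P[2].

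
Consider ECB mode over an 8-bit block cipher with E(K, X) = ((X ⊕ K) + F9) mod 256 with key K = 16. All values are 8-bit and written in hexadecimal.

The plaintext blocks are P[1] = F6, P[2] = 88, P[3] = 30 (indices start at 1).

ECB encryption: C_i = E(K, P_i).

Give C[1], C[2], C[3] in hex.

C[1]: E(K, F6) = D9.
C[2]: E(K, 88) = 97.
C[3]: E(K, 30) = 1F.

C[1] = D9, C[2] = 97, C[3] = 1F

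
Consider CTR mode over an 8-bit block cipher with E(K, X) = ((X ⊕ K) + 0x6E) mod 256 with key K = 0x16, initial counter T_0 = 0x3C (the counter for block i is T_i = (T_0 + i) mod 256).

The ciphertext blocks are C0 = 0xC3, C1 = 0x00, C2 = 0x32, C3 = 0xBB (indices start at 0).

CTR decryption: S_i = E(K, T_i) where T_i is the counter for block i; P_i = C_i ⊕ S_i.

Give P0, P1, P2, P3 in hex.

P0 = 0x5B, P1 = 0x99, P2 = 0xA4, P3 = 0x2C

P0: T = 0x3C, S = E(K, T) = 0x98; 0xC3 ⊕ 0x98 = 0x5B.
P1: T = 0x3D, S = E(K, T) = 0x99; 0x00 ⊕ 0x99 = 0x99.
P2: T = 0x3E, S = E(K, T) = 0x96; 0x32 ⊕ 0x96 = 0xA4.
P3: T = 0x3F, S = E(K, T) = 0x97; 0xBB ⊕ 0x97 = 0x2C.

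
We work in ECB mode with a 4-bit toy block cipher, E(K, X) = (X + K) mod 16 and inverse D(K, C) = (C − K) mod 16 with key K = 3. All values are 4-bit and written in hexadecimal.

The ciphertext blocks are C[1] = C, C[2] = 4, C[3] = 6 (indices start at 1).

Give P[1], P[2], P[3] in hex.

ECB decryption: P_i = D(K, C_i).
P[1]: D(K, C) = 9.
P[2]: D(K, 4) = 1.
P[3]: D(K, 6) = 3.

P[1] = 9, P[2] = 1, P[3] = 3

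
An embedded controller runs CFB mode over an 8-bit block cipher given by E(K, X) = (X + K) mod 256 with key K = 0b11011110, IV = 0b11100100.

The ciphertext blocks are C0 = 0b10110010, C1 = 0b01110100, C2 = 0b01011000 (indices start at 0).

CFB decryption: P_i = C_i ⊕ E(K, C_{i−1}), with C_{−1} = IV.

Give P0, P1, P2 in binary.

P0 = 0b01110000, P1 = 0b11100100, P2 = 0b00001010

P0: E(K, 0b11100100) = 0b11000010; 0b10110010 ⊕ 0b11000010 = 0b01110000.
P1: E(K, 0b10110010) = 0b10010000; 0b01110100 ⊕ 0b10010000 = 0b11100100.
P2: E(K, 0b01110100) = 0b01010010; 0b01011000 ⊕ 0b01010010 = 0b00001010.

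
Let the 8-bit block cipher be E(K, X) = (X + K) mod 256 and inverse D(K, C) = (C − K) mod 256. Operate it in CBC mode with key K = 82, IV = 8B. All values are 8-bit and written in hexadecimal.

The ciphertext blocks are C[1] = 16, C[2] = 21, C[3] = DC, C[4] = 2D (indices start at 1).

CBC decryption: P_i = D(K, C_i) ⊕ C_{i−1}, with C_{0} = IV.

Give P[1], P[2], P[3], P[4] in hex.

P[1] = 1F, P[2] = 89, P[3] = 7B, P[4] = 77

P[1]: D(K, 16) = 94; 94 ⊕ 8B = 1F.
P[2]: D(K, 21) = 9F; 9F ⊕ 16 = 89.
P[3]: D(K, DC) = 5A; 5A ⊕ 21 = 7B.
P[4]: D(K, 2D) = AB; AB ⊕ DC = 77.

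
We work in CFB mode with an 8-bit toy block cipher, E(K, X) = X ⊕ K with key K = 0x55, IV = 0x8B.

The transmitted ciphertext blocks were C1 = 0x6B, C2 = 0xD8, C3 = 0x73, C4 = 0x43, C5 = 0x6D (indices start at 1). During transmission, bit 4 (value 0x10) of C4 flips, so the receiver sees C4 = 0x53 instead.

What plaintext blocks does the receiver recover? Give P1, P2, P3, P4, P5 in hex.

P1 = 0xB5, P2 = 0xE6, P3 = 0xFE, P4 = 0x75, P5 = 0x6B

CFB decryption: P_i = C_i ⊕ E(K, C_{i−1}), with C_{0} = IV.
Only C4 changed, to 0x53. In CFB, a change in C_i flips the same bit in P_i and garbles P_{i+1}. Decrypting the received ciphertext:
P1: E(K, 0x8B) = 0xDE; 0x6B ⊕ 0xDE = 0xB5.
P2: E(K, 0x6B) = 0x3E; 0xD8 ⊕ 0x3E = 0xE6.
P3: E(K, 0xD8) = 0x8D; 0x73 ⊕ 0x8D = 0xFE.
P4: E(K, 0x73) = 0x26; 0x53 ⊕ 0x26 = 0x75.
P5: E(K, 0x53) = 0x06; 0x6D ⊕ 0x06 = 0x6B.
Blocks that differ from the original plaintext: P4, P5.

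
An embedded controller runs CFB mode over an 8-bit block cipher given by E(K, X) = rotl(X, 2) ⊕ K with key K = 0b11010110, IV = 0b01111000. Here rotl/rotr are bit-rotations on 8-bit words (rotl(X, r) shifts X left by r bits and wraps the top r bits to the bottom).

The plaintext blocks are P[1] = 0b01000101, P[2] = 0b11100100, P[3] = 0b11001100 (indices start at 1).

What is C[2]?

CFB encryption: C_i = P_i ⊕ E(K, C_{i−1}), with C_{0} = IV.
C[1]: E(K, 0b01111000) = 0b00110111; 0b01000101 ⊕ 0b00110111 = 0b01110010.
C[2]: E(K, 0b01110010) = 0b00011111; 0b11100100 ⊕ 0b00011111 = 0b11111011.

C[2] = 0b11111011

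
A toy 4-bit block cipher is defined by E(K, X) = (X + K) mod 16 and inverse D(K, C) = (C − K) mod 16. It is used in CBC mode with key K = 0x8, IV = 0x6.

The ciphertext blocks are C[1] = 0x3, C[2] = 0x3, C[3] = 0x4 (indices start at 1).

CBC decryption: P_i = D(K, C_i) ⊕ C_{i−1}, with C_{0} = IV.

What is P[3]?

P[3]: D(K, 0x4) = 0xC; 0xC ⊕ 0x3 = 0xF.

P[3] = 0xF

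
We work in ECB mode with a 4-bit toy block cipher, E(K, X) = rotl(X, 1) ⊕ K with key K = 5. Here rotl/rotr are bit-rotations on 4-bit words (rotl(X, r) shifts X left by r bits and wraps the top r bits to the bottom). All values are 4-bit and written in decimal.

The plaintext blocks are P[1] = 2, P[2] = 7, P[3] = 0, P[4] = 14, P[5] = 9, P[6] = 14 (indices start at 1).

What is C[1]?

ECB encryption: C_i = E(K, P_i).
C[1]: E(K, 2) = 1.

C[1] = 1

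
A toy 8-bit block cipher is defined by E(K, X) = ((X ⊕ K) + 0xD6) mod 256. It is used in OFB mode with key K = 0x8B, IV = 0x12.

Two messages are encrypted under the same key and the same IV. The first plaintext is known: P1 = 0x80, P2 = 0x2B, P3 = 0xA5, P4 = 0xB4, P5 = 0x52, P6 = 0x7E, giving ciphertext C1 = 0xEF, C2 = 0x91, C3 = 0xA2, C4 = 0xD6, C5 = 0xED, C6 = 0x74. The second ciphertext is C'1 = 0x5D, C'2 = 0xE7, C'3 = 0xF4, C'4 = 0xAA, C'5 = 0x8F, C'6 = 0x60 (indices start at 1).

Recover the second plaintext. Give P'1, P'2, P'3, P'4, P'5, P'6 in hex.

P'1 = 0x32, P'2 = 0x5D, P'3 = 0xF3, P'4 = 0xC8, P'5 = 0x30, P'6 = 0x6A

In OFB with a reused IV, both messages share the same keystream S_i, so C_i ⊕ C'_i = P_i ⊕ P'_i and thus P'_i = P_i ⊕ C_i ⊕ C'_i.
P'1: 0x80 ⊕ 0xEF ⊕ 0x5D = 0x32.
P'2: 0x2B ⊕ 0x91 ⊕ 0xE7 = 0x5D.
P'3: 0xA5 ⊕ 0xA2 ⊕ 0xF4 = 0xF3.
P'4: 0xB4 ⊕ 0xD6 ⊕ 0xAA = 0xC8.
P'5: 0x52 ⊕ 0xED ⊕ 0x8F = 0x30.
P'6: 0x7E ⊕ 0x74 ⊕ 0x60 = 0x6A.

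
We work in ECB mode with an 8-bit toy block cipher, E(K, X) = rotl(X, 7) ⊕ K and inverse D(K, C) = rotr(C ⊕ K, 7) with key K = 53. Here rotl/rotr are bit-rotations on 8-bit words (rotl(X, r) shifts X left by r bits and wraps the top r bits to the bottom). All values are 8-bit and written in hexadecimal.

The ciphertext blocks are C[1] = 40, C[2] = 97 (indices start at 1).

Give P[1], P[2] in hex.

ECB decryption: P_i = D(K, C_i).
P[1]: D(K, 40) = 26.
P[2]: D(K, 97) = 89.

P[1] = 26, P[2] = 89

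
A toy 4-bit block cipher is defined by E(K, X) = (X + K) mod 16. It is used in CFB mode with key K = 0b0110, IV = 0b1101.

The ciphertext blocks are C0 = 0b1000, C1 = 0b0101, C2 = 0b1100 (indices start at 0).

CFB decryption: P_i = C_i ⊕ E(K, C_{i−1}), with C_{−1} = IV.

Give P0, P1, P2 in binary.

P0 = 0b1011, P1 = 0b1011, P2 = 0b0111

P0: E(K, 0b1101) = 0b0011; 0b1000 ⊕ 0b0011 = 0b1011.
P1: E(K, 0b1000) = 0b1110; 0b0101 ⊕ 0b1110 = 0b1011.
P2: E(K, 0b0101) = 0b1011; 0b1100 ⊕ 0b1011 = 0b0111.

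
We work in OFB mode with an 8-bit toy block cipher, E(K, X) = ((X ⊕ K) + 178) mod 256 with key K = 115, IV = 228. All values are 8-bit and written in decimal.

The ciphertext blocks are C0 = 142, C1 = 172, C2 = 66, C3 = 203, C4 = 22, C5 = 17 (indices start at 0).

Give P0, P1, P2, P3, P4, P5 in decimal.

OFB decryption: S_i = E(K, S_{i−1}) with S_{−1} = IV; P_i = C_i ⊕ S_i.
P0: S = E(K, 228) = 73; 142 ⊕ 73 = 199.
P1: S = E(K, 73) = 236; 172 ⊕ 236 = 64.
P2: S = E(K, 236) = 81; 66 ⊕ 81 = 19.
P3: S = E(K, 81) = 212; 203 ⊕ 212 = 31.
P4: S = E(K, 212) = 89; 22 ⊕ 89 = 79.
P5: S = E(K, 89) = 220; 17 ⊕ 220 = 205.

P0 = 199, P1 = 64, P2 = 19, P3 = 31, P4 = 79, P5 = 205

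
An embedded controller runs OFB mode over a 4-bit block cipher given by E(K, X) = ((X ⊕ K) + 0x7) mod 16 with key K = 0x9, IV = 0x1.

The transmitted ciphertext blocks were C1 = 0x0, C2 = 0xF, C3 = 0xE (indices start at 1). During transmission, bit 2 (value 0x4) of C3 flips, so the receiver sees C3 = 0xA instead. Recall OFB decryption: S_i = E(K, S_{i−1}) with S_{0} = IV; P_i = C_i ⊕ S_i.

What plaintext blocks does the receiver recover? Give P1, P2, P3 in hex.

P1 = 0xF, P2 = 0x2, P3 = 0x1

Only C3 changed, to 0xA. In OFB, a change in C_i flips the same bit in P_i only; the keystream is unaffected. Decrypting the received ciphertext:
P1: S = E(K, 0x1) = 0xF; 0x0 ⊕ 0xF = 0xF.
P2: S = E(K, 0xF) = 0xD; 0xF ⊕ 0xD = 0x2.
P3: S = E(K, 0xD) = 0xB; 0xA ⊕ 0xB = 0x1.
Blocks that differ from the original plaintext: P3.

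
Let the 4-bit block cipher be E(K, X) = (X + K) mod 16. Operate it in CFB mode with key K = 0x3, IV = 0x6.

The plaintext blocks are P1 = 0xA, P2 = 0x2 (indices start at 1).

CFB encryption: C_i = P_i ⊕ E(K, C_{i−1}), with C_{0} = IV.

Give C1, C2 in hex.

C1: E(K, 0x6) = 0x9; 0xA ⊕ 0x9 = 0x3.
C2: E(K, 0x3) = 0x6; 0x2 ⊕ 0x6 = 0x4.

C1 = 0x3, C2 = 0x4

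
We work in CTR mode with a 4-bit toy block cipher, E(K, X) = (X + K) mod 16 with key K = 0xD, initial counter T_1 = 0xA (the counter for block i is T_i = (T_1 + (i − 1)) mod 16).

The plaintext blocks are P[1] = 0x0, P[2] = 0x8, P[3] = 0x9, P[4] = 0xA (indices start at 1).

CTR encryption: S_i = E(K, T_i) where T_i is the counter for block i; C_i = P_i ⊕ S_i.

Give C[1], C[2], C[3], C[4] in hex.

C[1] = 0x7, C[2] = 0x0, C[3] = 0x0, C[4] = 0x0

C[1]: T = 0xA, S = E(K, T) = 0x7; 0x0 ⊕ 0x7 = 0x7.
C[2]: T = 0xB, S = E(K, T) = 0x8; 0x8 ⊕ 0x8 = 0x0.
C[3]: T = 0xC, S = E(K, T) = 0x9; 0x9 ⊕ 0x9 = 0x0.
C[4]: T = 0xD, S = E(K, T) = 0xA; 0xA ⊕ 0xA = 0x0.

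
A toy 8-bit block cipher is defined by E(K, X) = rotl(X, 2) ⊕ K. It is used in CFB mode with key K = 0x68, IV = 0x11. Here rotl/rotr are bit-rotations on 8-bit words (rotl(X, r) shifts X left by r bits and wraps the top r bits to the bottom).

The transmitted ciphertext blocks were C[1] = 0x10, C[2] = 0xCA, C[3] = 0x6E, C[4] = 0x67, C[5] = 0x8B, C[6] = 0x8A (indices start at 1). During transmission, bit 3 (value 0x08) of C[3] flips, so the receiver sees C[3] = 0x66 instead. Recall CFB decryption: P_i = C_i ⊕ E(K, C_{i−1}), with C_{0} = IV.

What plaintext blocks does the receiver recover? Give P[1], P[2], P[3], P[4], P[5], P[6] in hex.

Only C[3] changed, to 0x66. In CFB, a change in C_i flips the same bit in P_i and garbles P_{i+1}. Decrypting the received ciphertext:
P[1]: E(K, 0x11) = 0x2C; 0x10 ⊕ 0x2C = 0x3C.
P[2]: E(K, 0x10) = 0x28; 0xCA ⊕ 0x28 = 0xE2.
P[3]: E(K, 0xCA) = 0x43; 0x66 ⊕ 0x43 = 0x25.
P[4]: E(K, 0x66) = 0xF1; 0x67 ⊕ 0xF1 = 0x96.
P[5]: E(K, 0x67) = 0xF5; 0x8B ⊕ 0xF5 = 0x7E.
P[6]: E(K, 0x8B) = 0x46; 0x8A ⊕ 0x46 = 0xCC.
Blocks that differ from the original plaintext: P[3], P[4].

P[1] = 0x3C, P[2] = 0xE2, P[3] = 0x25, P[4] = 0x96, P[5] = 0x7E, P[6] = 0xCC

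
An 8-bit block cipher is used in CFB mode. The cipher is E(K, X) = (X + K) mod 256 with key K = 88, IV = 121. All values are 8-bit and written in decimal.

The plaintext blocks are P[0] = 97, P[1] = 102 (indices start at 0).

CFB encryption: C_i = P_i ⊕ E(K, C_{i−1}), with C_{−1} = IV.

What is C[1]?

C[1] = 110

C[0]: E(K, 121) = 209; 97 ⊕ 209 = 176.
C[1]: E(K, 176) = 8; 102 ⊕ 8 = 110.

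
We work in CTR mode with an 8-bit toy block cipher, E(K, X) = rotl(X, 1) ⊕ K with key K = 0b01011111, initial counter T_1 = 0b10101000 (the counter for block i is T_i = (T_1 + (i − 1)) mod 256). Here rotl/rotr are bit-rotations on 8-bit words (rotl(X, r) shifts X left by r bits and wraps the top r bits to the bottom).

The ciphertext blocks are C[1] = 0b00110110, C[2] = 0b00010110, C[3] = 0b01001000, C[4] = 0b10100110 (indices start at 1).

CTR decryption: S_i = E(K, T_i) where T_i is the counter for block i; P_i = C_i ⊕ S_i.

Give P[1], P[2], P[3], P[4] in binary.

P[1]: T = 0b10101000, S = E(K, T) = 0b00001110; 0b00110110 ⊕ 0b00001110 = 0b00111000.
P[2]: T = 0b10101001, S = E(K, T) = 0b00001100; 0b00010110 ⊕ 0b00001100 = 0b00011010.
P[3]: T = 0b10101010, S = E(K, T) = 0b00001010; 0b01001000 ⊕ 0b00001010 = 0b01000010.
P[4]: T = 0b10101011, S = E(K, T) = 0b00001000; 0b10100110 ⊕ 0b00001000 = 0b10101110.

P[1] = 0b00111000, P[2] = 0b00011010, P[3] = 0b01000010, P[4] = 0b10101110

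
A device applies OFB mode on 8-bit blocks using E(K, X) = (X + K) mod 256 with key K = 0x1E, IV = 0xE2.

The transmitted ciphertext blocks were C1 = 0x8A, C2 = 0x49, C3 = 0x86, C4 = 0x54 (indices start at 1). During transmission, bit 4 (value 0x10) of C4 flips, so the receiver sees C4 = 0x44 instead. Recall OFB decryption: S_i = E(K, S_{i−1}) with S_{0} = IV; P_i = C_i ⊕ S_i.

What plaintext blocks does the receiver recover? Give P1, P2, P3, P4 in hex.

P1 = 0x8A, P2 = 0x57, P3 = 0xBA, P4 = 0x1E

Only C4 changed, to 0x44. In OFB, a change in C_i flips the same bit in P_i only; the keystream is unaffected. Decrypting the received ciphertext:
P1: S = E(K, 0xE2) = 0x00; 0x8A ⊕ 0x00 = 0x8A.
P2: S = E(K, 0x00) = 0x1E; 0x49 ⊕ 0x1E = 0x57.
P3: S = E(K, 0x1E) = 0x3C; 0x86 ⊕ 0x3C = 0xBA.
P4: S = E(K, 0x3C) = 0x5A; 0x44 ⊕ 0x5A = 0x1E.
Blocks that differ from the original plaintext: P4.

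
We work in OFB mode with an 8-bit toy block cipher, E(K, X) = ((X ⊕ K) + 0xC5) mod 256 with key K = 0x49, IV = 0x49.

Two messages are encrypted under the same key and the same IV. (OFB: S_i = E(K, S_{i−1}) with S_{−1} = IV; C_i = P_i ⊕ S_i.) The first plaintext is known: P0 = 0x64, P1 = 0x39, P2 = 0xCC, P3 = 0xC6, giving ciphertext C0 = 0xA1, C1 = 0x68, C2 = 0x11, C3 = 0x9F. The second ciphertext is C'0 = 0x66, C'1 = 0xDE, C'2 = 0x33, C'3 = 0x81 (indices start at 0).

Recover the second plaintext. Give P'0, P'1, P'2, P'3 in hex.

In OFB with a reused IV, both messages share the same keystream S_i, so C_i ⊕ C'_i = P_i ⊕ P'_i and thus P'_i = P_i ⊕ C_i ⊕ C'_i.
P'0: 0x64 ⊕ 0xA1 ⊕ 0x66 = 0xA3.
P'1: 0x39 ⊕ 0x68 ⊕ 0xDE = 0x8F.
P'2: 0xCC ⊕ 0x11 ⊕ 0x33 = 0xEE.
P'3: 0xC6 ⊕ 0x9F ⊕ 0x81 = 0xD8.

P'0 = 0xA3, P'1 = 0x8F, P'2 = 0xEE, P'3 = 0xD8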